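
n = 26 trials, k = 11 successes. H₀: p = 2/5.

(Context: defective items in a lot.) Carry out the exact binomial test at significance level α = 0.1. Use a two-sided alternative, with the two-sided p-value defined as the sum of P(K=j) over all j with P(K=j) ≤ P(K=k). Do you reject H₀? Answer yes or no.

Exact binomial: n=26, k=11, p₀=2/5=0.4000
P(X=j) = C(n,j)·p₀^j·(1−p₀)^(n−j); p = Σ P(X=j) over j with P(X=j) ≤ P(X=11)
p-value (two-sided) = 0.84287
At α=0.1: p ≥ α → fail to reject H₀

reject H₀: no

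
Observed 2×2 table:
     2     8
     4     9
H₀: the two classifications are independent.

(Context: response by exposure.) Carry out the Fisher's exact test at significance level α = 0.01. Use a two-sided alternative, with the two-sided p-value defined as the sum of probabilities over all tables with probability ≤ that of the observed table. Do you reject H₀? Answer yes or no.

reject H₀: no

Margins: r₁=10, r₂=13, c₁=6, c₂=17, n=23
p_obs = C(10,2)·C(13,4)/C(23,6); sum pmf over tables with pmf ≤ p_obs
p-value (two-sided) = 0.66002
At α=0.01: p ≥ α → fail to reject H₀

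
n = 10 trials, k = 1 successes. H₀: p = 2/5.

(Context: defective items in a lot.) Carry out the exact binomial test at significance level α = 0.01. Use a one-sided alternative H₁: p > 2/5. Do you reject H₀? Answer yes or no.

Exact binomial: n=10, k=1, p₀=2/5=0.4000
P(X≥1) from Σ C(n,i)·p₀^i·(1−p₀)^(n−i)
p-value (one-sided, H₁ greater) = 0.99395
At α=0.01: p ≥ α → fail to reject H₀

reject H₀: no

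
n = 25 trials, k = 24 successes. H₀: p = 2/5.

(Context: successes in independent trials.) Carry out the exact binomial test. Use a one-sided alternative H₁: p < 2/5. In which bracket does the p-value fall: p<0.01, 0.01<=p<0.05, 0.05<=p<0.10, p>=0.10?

p-value bracket: p>=0.10

Exact binomial: n=25, k=24, p₀=2/5=0.4000
P(X≤24) from Σ C(n,i)·p₀^i·(1−p₀)^(n−i)
p-value (one-sided, H₁ less) = 1.00000
→ bracket: p>=0.10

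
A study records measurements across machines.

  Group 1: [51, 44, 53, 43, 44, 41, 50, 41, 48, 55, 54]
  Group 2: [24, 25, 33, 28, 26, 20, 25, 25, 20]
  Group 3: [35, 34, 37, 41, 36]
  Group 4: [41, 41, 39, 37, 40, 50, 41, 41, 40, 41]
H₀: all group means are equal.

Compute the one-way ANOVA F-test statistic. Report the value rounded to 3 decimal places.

Group means [47.64, 25.11, 36.60, 41.10], grand mean 38.400
SSB = Σnᵢ(x̄ᵢ−x̄)² = 2616.866; SSW = ΣΣ(x−x̄ᵢ)² = 533.534
MSB = 2616.866/3 = 872.2886; MSW = 533.534/31 = 17.2108
F = MSB/MSW = 50.6827
df = (3, 31)

test statistic = 50.683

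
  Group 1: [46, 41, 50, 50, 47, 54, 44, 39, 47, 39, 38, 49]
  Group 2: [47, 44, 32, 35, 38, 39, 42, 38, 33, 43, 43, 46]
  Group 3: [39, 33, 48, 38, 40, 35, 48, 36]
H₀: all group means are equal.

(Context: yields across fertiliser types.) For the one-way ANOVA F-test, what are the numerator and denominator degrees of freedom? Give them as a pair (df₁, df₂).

degrees of freedom = [2, 29]

k = 3 groups, N = 32 total
df = (k−1, N−k) = (3−1, 32−3) = (2, 29)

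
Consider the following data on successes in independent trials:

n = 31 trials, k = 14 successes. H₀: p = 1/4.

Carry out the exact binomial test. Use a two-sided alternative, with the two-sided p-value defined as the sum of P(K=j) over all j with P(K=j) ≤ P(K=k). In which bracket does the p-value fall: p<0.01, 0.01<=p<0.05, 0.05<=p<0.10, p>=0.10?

Exact binomial: n=31, k=14, p₀=1/4=0.2500
P(X=j) = C(n,j)·p₀^j·(1−p₀)^(n−j); p = Σ P(X=j) over j with P(X=j) ≤ P(X=14)
p-value (two-sided) = 0.01997
→ bracket: 0.01<=p<0.05

p-value bracket: 0.01<=p<0.05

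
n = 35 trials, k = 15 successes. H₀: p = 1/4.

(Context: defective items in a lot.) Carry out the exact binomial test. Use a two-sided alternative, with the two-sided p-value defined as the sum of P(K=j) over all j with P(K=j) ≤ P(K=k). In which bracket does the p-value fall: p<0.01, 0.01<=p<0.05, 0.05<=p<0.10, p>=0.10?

p-value bracket: 0.01<=p<0.05

Exact binomial: n=35, k=15, p₀=1/4=0.2500
P(X=j) = C(n,j)·p₀^j·(1−p₀)^(n−j); p = Σ P(X=j) over j with P(X=j) ≤ P(X=15)
p-value (two-sided) = 0.01911
→ bracket: 0.01<=p<0.05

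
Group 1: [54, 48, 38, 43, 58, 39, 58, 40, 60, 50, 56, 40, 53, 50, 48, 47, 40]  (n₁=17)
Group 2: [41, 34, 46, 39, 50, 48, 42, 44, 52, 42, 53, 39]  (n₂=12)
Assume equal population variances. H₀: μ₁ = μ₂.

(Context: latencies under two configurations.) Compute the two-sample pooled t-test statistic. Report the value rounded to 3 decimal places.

test statistic = 1.637

x̄₁=48.353, s₁=7.390, n₁=17
x̄₂=44.167, s₂=5.781, n₂=12
s_p² = [16·7.390² + 11·5.781²]/27 = 45.9833
SE = √(s_p²·(1/17+1/12)) = 2.5567
t = (48.353−44.167)/2.5567 = 1.6374
df = 27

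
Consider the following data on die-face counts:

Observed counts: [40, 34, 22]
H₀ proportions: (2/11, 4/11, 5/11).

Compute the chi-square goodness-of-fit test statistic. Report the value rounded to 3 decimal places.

test statistic = 39.873

n = 96; E_i = n·p_i = [17.45, 34.91, 43.64]
χ² = (40−17.45)²/17.45 + (34−34.91)²/34.91 + (22−43.64)²/43.64 = 39.8729
df = 2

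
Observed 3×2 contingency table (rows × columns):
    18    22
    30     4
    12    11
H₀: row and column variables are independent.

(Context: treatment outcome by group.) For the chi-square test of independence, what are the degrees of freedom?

df = (r−1)(c−1) = (3−1)·(2−1) = 2

degrees of freedom = 2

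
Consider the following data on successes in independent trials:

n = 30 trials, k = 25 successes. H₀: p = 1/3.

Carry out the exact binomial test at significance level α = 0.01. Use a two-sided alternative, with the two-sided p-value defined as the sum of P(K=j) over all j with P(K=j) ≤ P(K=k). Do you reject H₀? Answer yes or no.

Exact binomial: n=30, k=25, p₀=1/3=0.3333
P(X=j) = C(n,j)·p₀^j·(1−p₀)^(n−j); p = Σ P(X=j) over j with P(X=j) ≤ P(X=25)
p-value (two-sided) = 0.00000
At α=0.01: p < α → reject H₀

reject H₀: yes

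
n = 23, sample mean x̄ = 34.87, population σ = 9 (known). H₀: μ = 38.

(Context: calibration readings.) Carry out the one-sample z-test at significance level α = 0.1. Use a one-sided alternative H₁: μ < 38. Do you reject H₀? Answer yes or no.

SE = σ/√n = 9/√23 = 1.8766
z = (x̄−μ₀)/SE = (34.87−38)/1.8766 = -1.6679
p-value (one-sided, H₁ less) = 0.04767
At α=0.1: p < α → reject H₀

reject H₀: yes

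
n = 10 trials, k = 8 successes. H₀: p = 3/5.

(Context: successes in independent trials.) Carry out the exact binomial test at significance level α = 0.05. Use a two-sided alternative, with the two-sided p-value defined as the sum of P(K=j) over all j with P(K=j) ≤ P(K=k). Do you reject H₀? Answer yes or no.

reject H₀: no

Exact binomial: n=10, k=8, p₀=3/5=0.6000
P(X=j) = C(n,j)·p₀^j·(1−p₀)^(n−j); p = Σ P(X=j) over j with P(X=j) ≤ P(X=8)
p-value (two-sided) = 0.33353
At α=0.05: p ≥ α → fail to reject H₀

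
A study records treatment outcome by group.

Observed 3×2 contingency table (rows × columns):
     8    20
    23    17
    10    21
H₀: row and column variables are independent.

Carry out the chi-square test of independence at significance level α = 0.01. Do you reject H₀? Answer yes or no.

reject H₀: no

Row totals [28, 40, 31], col totals [41, 58], n=99
χ² = (8−11.60)²/11.60 + (20−16.40)²/16.40 + (23−16.57)²/16.57 + (17−23.43)²/23.43 + (10−12.84)²/12.84 + (21−18.16)²/18.16 = 7.2404
df = 2
p-value (upper-tail) = 0.02678
At α=0.01: p ≥ α → fail to reject H₀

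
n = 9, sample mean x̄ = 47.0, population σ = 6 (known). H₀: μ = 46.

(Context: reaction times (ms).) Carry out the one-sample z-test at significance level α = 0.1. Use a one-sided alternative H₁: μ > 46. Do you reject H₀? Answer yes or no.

SE = σ/√n = 6/√9 = 2.0000
z = (x̄−μ₀)/SE = (47.0−46)/2.0000 = 0.5000
p-value (one-sided, H₁ greater) = 0.30854
At α=0.1: p ≥ α → fail to reject H₀

reject H₀: no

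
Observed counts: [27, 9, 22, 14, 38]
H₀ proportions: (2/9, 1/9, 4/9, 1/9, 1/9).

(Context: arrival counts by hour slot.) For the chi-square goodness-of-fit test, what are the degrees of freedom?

df = k − 1 = 5 − 1 = 4

degrees of freedom = 4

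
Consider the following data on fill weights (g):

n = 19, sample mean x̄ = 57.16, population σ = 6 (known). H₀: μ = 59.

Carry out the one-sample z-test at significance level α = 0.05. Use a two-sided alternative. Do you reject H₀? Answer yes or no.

reject H₀: no

SE = σ/√n = 6/√19 = 1.3765
z = (x̄−μ₀)/SE = (57.16−59)/1.3765 = -1.3367
p-value (two-sided) = 0.18131
At α=0.05: p ≥ α → fail to reject H₀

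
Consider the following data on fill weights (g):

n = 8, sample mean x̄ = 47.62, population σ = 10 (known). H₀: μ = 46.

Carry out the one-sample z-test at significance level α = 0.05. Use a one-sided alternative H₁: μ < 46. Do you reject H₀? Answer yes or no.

SE = σ/√n = 10/√8 = 3.5355
z = (x̄−μ₀)/SE = (47.62−46)/3.5355 = 0.4582
p-value (one-sided, H₁ less) = 0.67660
At α=0.05: p ≥ α → fail to reject H₀

reject H₀: no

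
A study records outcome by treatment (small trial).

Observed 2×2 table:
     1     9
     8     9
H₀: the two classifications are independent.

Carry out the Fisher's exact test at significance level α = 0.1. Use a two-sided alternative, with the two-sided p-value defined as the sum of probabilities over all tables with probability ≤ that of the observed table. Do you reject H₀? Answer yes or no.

reject H₀: yes

Margins: r₁=10, r₂=17, c₁=9, c₂=18, n=27
p_obs = C(10,1)·C(17,8)/C(27,9); sum pmf over tables with pmf ≤ p_obs
p-value (two-sided) = 0.09117
At α=0.1: p < α → reject H₀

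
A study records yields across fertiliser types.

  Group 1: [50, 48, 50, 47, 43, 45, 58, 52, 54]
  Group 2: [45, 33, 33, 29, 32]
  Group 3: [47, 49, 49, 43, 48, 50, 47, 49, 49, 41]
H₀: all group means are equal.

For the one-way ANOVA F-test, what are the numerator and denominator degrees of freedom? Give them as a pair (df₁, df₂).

k = 3 groups, N = 24 total
df = (k−1, N−k) = (3−1, 24−3) = (2, 21)

degrees of freedom = [2, 21]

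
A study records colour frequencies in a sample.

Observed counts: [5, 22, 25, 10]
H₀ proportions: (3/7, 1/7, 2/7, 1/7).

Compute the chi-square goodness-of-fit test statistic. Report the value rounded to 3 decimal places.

n = 62; E_i = n·p_i = [26.57, 8.86, 17.71, 8.86]
χ² = (5−26.57)²/26.57 + (22−8.86)²/8.86 + (25−17.71)²/17.71 + (10−8.86)²/8.86 = 40.1586
df = 3

test statistic = 40.159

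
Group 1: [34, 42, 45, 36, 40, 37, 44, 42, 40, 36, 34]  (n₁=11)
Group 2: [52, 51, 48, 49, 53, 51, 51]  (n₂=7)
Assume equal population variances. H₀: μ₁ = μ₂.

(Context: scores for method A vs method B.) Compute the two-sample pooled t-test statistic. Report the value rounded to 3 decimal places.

test statistic = -7.368

x̄₁=39.091, s₁=3.910, n₁=11
x̄₂=50.714, s₂=1.704, n₂=7
s_p² = [10·3.910² + 6·1.704²]/16 = 10.6461
SE = √(s_p²·(1/11+1/7)) = 1.5776
t = (39.091−50.714)/1.5776 = -7.3679
df = 16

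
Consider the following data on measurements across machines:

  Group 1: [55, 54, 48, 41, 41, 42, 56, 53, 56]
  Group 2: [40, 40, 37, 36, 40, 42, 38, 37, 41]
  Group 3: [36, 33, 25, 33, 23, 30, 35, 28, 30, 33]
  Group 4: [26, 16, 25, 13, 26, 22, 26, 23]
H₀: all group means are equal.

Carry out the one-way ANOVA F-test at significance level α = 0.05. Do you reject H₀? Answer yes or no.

Group means [49.56, 39.00, 30.60, 22.12], grand mean 35.556
SSB = Σnᵢ(x̄ᵢ−x̄)² = 3559.392; SSW = ΣΣ(x−x̄ᵢ)² = 721.497
MSB = 3559.392/3 = 1186.4639; MSW = 721.497/32 = 22.5468
F = MSB/MSW = 52.6223
df = (3, 32)
p-value (upper-tail) = 0.00000
At α=0.05: p < α → reject H₀

reject H₀: yes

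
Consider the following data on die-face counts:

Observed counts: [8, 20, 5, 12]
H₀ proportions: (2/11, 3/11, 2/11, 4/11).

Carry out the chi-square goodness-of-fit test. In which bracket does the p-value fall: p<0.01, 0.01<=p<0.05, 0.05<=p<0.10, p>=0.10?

n = 45; E_i = n·p_i = [8.18, 12.27, 8.18, 16.36]
χ² = (8−8.18)²/8.18 + (20−12.27)²/12.27 + (5−8.18)²/8.18 + (12−16.36)²/16.36 = 7.2704
df = 3
p-value (upper-tail) = 0.06376
→ bracket: 0.05<=p<0.10

p-value bracket: 0.05<=p<0.10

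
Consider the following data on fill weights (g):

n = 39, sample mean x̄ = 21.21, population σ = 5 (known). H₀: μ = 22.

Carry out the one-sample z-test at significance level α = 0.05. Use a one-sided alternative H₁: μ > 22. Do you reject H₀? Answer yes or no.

SE = σ/√n = 5/√39 = 0.8006
z = (x̄−μ₀)/SE = (21.21−22)/0.8006 = -0.9867
p-value (one-sided, H₁ greater) = 0.83811
At α=0.05: p ≥ α → fail to reject H₀

reject H₀: no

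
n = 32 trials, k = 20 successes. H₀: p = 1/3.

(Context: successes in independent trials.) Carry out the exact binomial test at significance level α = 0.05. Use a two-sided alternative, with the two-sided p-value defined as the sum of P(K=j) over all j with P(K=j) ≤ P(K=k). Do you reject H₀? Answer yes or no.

Exact binomial: n=32, k=20, p₀=1/3=0.3333
P(X=j) = C(n,j)·p₀^j·(1−p₀)^(n−j); p = Σ P(X=j) over j with P(X=j) ≤ P(X=20)
p-value (two-sided) = 0.00101
At α=0.05: p < α → reject H₀

reject H₀: yes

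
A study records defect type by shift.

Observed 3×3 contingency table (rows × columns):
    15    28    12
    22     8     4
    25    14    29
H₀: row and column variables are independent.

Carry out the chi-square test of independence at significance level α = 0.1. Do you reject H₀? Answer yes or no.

reject H₀: yes

Row totals [55, 34, 68], col totals [62, 50, 45], n=157
χ² = (15−21.72)²/21.72 + (28−17.52)²/17.52 + (12−15.76)²/15.76 + (22−13.43)²/13.43 + (8−10.83)²/10.83 + (4−9.75)²/9.75 + (25−26.85)²/26.85 + (14−21.66)²/21.66 + (29−19.49)²/19.49 = 26.3273
df = 4
p-value (upper-tail) = 0.00003
At α=0.1: p < α → reject H₀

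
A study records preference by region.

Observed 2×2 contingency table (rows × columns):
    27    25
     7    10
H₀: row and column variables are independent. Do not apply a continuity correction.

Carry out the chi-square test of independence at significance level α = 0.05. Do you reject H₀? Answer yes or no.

reject H₀: no

Row totals [52, 17], col totals [34, 35], n=69
χ² = (27−25.62)²/25.62 + (25−26.38)²/26.38 + (7−8.38)²/8.38 + (10−8.62)²/8.62 = 0.5920
df = 1
p-value (upper-tail) = 0.44166
At α=0.05: p ≥ α → fail to reject H₀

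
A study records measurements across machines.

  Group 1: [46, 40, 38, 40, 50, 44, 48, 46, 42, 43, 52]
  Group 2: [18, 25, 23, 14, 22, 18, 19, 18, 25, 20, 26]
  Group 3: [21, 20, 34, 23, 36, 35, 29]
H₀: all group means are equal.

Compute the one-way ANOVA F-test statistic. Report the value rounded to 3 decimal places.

test statistic = 66.523

Group means [44.45, 20.73, 28.29], grand mean 31.552
SSB = Σnᵢ(x̄ᵢ−x̄)² = 3194.835; SSW = ΣΣ(x−x̄ᵢ)² = 624.338
MSB = 3194.835/2 = 1597.4174; MSW = 624.338/26 = 24.0130
F = MSB/MSW = 66.5231
df = (2, 26)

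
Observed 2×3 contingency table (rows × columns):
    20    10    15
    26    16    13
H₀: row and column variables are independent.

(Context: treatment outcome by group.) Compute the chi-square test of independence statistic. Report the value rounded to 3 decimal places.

Row totals [45, 55], col totals [46, 26, 28], n=100
χ² = (20−20.70)²/20.70 + (10−11.70)²/11.70 + (15−12.60)²/12.60 + (26−25.30)²/25.30 + (16−14.30)²/14.30 + (13−15.40)²/15.40 = 1.3233
df = 2

test statistic = 1.323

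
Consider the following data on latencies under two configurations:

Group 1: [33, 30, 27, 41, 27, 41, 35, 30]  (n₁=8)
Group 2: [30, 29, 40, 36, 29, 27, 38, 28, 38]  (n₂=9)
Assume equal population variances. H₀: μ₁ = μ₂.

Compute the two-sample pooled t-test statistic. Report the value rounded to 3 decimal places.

x̄₁=33.000, s₁=5.632, n₁=8
x̄₂=32.778, s₂=5.118, n₂=9
s_p² = [7·5.632² + 8·5.118²]/15 = 28.7704
SE = √(s_p²·(1/8+1/9)) = 2.6063
t = (33.000−32.778)/2.6063 = 0.0853
df = 15

test statistic = 0.085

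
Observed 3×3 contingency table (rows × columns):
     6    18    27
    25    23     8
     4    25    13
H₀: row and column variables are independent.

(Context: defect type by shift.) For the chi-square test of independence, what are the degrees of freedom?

df = (r−1)(c−1) = (3−1)·(3−1) = 4

degrees of freedom = 4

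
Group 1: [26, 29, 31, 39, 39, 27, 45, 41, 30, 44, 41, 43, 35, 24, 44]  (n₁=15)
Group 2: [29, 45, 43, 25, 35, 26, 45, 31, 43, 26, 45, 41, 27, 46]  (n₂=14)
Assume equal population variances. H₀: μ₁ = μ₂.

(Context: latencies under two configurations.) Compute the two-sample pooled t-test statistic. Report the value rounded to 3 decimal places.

x̄₁=35.867, s₁=7.376, n₁=15
x̄₂=36.214, s₂=8.514, n₂=14
s_p² = [14·7.376² + 13·8.514²]/27 = 63.1145
SE = √(s_p²·(1/15+1/14)) = 2.9523
t = (35.867−36.214)/2.9523 = -0.1177
df = 27

test statistic = -0.118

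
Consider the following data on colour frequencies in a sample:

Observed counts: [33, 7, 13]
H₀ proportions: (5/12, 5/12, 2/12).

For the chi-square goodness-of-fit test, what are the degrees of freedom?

degrees of freedom = 2

df = k − 1 = 3 − 1 = 2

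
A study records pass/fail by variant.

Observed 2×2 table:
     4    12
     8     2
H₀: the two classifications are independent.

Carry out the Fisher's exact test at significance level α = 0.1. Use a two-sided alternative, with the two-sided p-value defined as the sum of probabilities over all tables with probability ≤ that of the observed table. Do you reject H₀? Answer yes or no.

Margins: r₁=16, r₂=10, c₁=12, c₂=14, n=26
p_obs = C(16,4)·C(10,8)/C(26,12); sum pmf over tables with pmf ≤ p_obs
p-value (two-sided) = 0.01378
At α=0.1: p < α → reject H₀

reject H₀: yes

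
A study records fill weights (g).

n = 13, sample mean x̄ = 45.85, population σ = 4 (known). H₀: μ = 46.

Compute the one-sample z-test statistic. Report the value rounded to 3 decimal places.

test statistic = -0.135

SE = σ/√n = 4/√13 = 1.1094
z = (x̄−μ₀)/SE = (45.85−46)/1.1094 = -0.1352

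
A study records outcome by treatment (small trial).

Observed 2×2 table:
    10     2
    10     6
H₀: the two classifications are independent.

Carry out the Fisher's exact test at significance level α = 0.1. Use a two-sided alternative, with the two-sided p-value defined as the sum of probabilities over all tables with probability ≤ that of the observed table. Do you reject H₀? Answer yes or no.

reject H₀: no

Margins: r₁=12, r₂=16, c₁=20, c₂=8, n=28
p_obs = C(12,10)·C(16,10)/C(28,20); sum pmf over tables with pmf ≤ p_obs
p-value (two-sided) = 0.40097
At α=0.1: p ≥ α → fail to reject H₀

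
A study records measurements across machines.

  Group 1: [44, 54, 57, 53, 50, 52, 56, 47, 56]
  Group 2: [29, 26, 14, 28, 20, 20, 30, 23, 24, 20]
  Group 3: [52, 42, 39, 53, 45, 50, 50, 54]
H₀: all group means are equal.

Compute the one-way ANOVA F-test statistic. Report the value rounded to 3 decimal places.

test statistic = 93.247

Group means [52.11, 23.40, 48.12], grand mean 40.296
SSB = Σnᵢ(x̄ᵢ−x̄)² = 4601.466; SSW = ΣΣ(x−x̄ᵢ)² = 592.164
MSB = 4601.466/2 = 2300.7329; MSW = 592.164/24 = 24.6735
F = MSB/MSW = 93.2471
df = (2, 24)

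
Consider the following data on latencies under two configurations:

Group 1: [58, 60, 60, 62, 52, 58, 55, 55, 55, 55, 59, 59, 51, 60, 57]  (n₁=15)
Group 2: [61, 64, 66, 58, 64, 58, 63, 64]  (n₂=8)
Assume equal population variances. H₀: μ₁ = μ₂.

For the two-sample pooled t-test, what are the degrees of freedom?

df = n₁ + n₂ − 2 = 15 + 8 − 2 = 21

degrees of freedom = 21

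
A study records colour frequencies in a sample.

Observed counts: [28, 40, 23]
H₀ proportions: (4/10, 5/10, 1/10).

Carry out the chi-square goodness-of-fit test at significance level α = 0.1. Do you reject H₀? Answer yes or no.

reject H₀: yes

n = 91; E_i = n·p_i = [36.40, 45.50, 9.10]
χ² = (28−36.40)²/36.40 + (40−45.50)²/45.50 + (23−9.10)²/9.10 = 23.8352
df = 2
p-value (upper-tail) = 0.00001
At α=0.1: p < α → reject H₀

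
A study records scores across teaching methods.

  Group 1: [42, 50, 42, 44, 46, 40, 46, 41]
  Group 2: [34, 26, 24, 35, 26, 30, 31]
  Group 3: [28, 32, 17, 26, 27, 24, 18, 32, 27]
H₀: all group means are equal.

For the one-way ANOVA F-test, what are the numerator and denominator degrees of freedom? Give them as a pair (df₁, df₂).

degrees of freedom = [2, 21]

k = 3 groups, N = 24 total
df = (k−1, N−k) = (3−1, 24−3) = (2, 21)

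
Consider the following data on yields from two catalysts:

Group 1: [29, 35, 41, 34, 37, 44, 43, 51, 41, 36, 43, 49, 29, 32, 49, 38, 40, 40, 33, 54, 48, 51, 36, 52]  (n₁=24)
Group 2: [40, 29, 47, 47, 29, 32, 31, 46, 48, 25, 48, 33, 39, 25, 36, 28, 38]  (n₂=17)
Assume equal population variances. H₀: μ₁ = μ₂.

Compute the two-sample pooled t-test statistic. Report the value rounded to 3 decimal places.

test statistic = 1.819

x̄₁=41.042, s₁=7.457, n₁=24
x̄₂=36.529, s₂=8.323, n₂=17
s_p² = [23·7.457² + 16·8.323²]/39 = 61.2101
SE = √(s_p²·(1/24+1/17)) = 2.4801
t = (41.042−36.529)/2.4801 = 1.8194
df = 39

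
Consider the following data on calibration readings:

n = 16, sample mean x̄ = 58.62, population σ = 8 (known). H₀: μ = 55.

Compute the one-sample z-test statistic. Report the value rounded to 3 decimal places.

test statistic = 1.810

SE = σ/√n = 8/√16 = 2.0000
z = (x̄−μ₀)/SE = (58.62−55)/2.0000 = 1.8100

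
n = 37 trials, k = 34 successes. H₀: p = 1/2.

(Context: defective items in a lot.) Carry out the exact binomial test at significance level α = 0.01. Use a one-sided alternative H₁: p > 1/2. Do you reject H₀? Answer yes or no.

reject H₀: yes

Exact binomial: n=37, k=34, p₀=1/2=0.5000
P(X≥34) from Σ C(n,i)·p₀^i·(1−p₀)^(n−i)
p-value (one-sided, H₁ greater) = 0.00000
At α=0.01: p < α → reject H₀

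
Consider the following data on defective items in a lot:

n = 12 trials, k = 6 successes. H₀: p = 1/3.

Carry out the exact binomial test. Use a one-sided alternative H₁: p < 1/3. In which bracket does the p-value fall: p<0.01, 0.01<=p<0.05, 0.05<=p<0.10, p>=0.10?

Exact binomial: n=12, k=6, p₀=1/3=0.3333
P(X≤6) from Σ C(n,i)·p₀^i·(1−p₀)^(n−i)
p-value (one-sided, H₁ less) = 0.93355
→ bracket: p>=0.10

p-value bracket: p>=0.10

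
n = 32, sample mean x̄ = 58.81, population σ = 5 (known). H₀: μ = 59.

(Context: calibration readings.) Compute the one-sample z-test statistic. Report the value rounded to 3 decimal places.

SE = σ/√n = 5/√32 = 0.8839
z = (x̄−μ₀)/SE = (58.81−59)/0.8839 = -0.2150

test statistic = -0.215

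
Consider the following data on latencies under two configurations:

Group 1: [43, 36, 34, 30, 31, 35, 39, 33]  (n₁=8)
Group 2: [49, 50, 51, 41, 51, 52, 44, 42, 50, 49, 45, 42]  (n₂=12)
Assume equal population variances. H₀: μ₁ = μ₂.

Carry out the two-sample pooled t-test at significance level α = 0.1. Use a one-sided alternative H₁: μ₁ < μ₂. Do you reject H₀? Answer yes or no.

reject H₀: yes

x̄₁=35.125, s₁=4.257, n₁=8
x̄₂=47.167, s₂=4.064, n₂=12
s_p² = [7·4.257² + 11·4.064²]/18 = 17.1412
SE = √(s_p²·(1/8+1/12)) = 1.8897
t = (35.125−47.167)/1.8897 = -6.3722
df = 18
p-value (one-sided, H₁ less) = 0.00000
At α=0.1: p < α → reject H₀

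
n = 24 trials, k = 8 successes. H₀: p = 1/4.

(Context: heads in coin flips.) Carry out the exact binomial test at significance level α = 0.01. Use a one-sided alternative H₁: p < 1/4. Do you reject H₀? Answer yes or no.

Exact binomial: n=24, k=8, p₀=1/4=0.2500
P(X≤8) from Σ C(n,i)·p₀^i·(1−p₀)^(n−i)
p-value (one-sided, H₁ less) = 0.87868
At α=0.01: p ≥ α → fail to reject H₀

reject H₀: no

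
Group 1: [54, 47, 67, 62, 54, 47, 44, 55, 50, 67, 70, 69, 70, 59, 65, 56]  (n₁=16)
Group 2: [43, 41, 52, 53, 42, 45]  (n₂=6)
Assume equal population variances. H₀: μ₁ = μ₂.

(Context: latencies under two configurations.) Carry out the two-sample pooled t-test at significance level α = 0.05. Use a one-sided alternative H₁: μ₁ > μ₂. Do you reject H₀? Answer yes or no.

x̄₁=58.500, s₁=8.869, n₁=16
x̄₂=46.000, s₂=5.215, n₂=6
s_p² = [15·8.869² + 5·5.215²]/20 = 65.8000
SE = √(s_p²·(1/16+1/6)) = 3.8832
t = (58.500−46.000)/3.8832 = 3.2190
df = 20
p-value (one-sided, H₁ greater) = 0.00215
At α=0.05: p < α → reject H₀

reject H₀: yes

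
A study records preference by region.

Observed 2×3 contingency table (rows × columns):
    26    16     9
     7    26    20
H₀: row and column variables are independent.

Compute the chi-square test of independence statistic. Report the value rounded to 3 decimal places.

test statistic = 17.461

Row totals [51, 53], col totals [33, 42, 29], n=104
χ² = (26−16.18)²/16.18 + (16−20.60)²/20.60 + (9−14.22)²/14.22 + (7−16.82)²/16.82 + (26−21.40)²/21.40 + (20−14.78)²/14.78 = 17.4608
df = 2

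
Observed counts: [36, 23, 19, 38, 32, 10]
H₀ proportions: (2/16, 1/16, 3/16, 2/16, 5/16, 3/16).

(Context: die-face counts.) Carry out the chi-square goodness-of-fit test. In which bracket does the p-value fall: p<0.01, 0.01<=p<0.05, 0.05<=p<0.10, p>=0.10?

n = 158; E_i = n·p_i = [19.75, 9.88, 29.62, 19.75, 49.38, 29.62]
χ² = (36−19.75)²/19.75 + (23−9.88)²/9.88 + (19−29.62)²/29.62 + (38−19.75)²/19.75 + (32−49.38)²/49.38 + (10−29.62)²/29.62 = 70.6042
df = 5
p-value (upper-tail) = 0.00000
→ bracket: p<0.01

p-value bracket: p<0.01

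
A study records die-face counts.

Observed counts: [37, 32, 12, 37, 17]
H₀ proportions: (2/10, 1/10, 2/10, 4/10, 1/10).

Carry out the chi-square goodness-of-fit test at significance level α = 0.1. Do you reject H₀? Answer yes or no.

reject H₀: yes

n = 135; E_i = n·p_i = [27.00, 13.50, 27.00, 54.00, 13.50]
χ² = (37−27.00)²/27.00 + (32−13.50)²/13.50 + (12−27.00)²/27.00 + (37−54.00)²/54.00 + (17−13.50)²/13.50 = 43.6481
df = 4
p-value (upper-tail) = 0.00000
At α=0.1: p < α → reject H₀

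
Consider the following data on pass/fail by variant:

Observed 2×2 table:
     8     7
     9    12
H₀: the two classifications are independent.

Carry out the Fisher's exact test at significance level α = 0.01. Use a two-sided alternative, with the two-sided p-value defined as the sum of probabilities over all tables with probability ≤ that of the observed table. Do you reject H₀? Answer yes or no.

Margins: r₁=15, r₂=21, c₁=17, c₂=19, n=36
p_obs = C(15,8)·C(21,9)/C(36,17); sum pmf over tables with pmf ≤ p_obs
p-value (two-sided) = 0.73600
At α=0.01: p ≥ α → fail to reject H₀

reject H₀: no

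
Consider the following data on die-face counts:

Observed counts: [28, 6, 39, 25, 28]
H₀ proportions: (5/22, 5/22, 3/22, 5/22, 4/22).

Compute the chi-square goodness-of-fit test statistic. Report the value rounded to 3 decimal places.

n = 126; E_i = n·p_i = [28.64, 28.64, 17.18, 28.64, 22.91]
χ² = (28−28.64)²/28.64 + (6−28.64)²/28.64 + (39−17.18)²/17.18 + (25−28.64)²/28.64 + (28−22.91)²/22.91 = 47.2063
df = 4

test statistic = 47.206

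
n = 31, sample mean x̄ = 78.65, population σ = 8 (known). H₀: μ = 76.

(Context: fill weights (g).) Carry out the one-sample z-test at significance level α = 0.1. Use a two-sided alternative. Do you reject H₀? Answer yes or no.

SE = σ/√n = 8/√31 = 1.4368
z = (x̄−μ₀)/SE = (78.65−76)/1.4368 = 1.8443
p-value (two-sided) = 0.06514
At α=0.1: p < α → reject H₀

reject H₀: yes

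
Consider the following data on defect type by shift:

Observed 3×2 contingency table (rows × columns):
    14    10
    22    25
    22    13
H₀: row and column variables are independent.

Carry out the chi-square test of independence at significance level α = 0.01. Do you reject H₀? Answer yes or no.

Row totals [24, 47, 35], col totals [58, 48], n=106
χ² = (14−13.13)²/13.13 + (10−10.87)²/10.87 + (22−25.72)²/25.72 + (25−21.28)²/21.28 + (22−19.15)²/19.15 + (13−15.85)²/15.85 = 2.2491
df = 2
p-value (upper-tail) = 0.32480
At α=0.01: p ≥ α → fail to reject H₀

reject H₀: no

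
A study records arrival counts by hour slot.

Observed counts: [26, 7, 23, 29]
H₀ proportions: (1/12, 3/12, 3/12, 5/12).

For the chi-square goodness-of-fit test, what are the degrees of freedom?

degrees of freedom = 3

df = k − 1 = 4 − 1 = 3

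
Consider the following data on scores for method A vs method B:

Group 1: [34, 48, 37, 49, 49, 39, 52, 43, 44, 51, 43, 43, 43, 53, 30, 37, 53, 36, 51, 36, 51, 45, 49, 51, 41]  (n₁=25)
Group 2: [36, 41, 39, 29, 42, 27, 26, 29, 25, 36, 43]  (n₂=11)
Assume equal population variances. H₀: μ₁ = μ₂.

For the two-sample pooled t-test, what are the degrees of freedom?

df = n₁ + n₂ − 2 = 25 + 11 − 2 = 34

degrees of freedom = 34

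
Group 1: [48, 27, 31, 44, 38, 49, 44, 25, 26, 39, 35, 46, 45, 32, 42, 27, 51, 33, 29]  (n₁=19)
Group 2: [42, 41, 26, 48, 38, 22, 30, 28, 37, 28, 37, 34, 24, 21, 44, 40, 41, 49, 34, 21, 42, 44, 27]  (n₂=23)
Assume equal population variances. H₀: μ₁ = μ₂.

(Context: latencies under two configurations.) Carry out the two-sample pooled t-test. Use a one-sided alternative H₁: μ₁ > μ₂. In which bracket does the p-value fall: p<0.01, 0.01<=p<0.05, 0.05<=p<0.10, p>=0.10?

x̄₁=37.421, s₁=8.630, n₁=19
x̄₂=34.696, s₂=8.762, n₂=23
s_p² = [18·8.630² + 22·8.762²]/40 = 75.7375
SE = √(s_p²·(1/19+1/23)) = 2.6980
t = (37.421−34.696)/2.6980 = 1.0102
df = 40
p-value (one-sided, H₁ greater) = 0.15924
→ bracket: p>=0.10

p-value bracket: p>=0.10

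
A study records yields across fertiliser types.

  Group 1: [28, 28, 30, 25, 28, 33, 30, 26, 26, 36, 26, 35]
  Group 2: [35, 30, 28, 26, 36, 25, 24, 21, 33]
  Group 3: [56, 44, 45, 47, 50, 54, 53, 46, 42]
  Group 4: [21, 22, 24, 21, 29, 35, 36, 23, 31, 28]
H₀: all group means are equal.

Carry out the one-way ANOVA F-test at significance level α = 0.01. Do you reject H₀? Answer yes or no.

reject H₀: yes

Group means [29.25, 28.67, 48.56, 27.00], grand mean 32.900
SSB = Σnᵢ(x̄ᵢ−x̄)² = 2875.128; SSW = ΣΣ(x−x̄ᵢ)² = 844.472
MSB = 2875.128/3 = 958.3759; MSW = 844.472/36 = 23.4576
F = MSB/MSW = 40.8557
df = (3, 36)
p-value (upper-tail) = 0.00000
At α=0.01: p < α → reject H₀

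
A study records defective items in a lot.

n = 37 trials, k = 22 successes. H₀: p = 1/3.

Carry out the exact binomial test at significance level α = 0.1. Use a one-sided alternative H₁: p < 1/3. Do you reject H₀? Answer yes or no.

reject H₀: no

Exact binomial: n=37, k=22, p₀=1/3=0.3333
P(X≤22) from Σ C(n,i)·p₀^i·(1−p₀)^(n−i)
p-value (one-sided, H₁ less) = 0.99969
At α=0.1: p ≥ α → fail to reject H₀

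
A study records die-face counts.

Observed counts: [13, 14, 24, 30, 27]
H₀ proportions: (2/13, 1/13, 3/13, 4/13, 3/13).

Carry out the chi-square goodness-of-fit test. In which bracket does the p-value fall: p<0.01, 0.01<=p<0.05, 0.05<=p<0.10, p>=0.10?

p-value bracket: p>=0.10

n = 108; E_i = n·p_i = [16.62, 8.31, 24.92, 33.23, 24.92]
χ² = (13−16.62)²/16.62 + (14−8.31)²/8.31 + (24−24.92)²/24.92 + (30−33.23)²/33.23 + (27−24.92)²/24.92 = 5.2083
df = 4
p-value (upper-tail) = 0.26658
→ bracket: p>=0.10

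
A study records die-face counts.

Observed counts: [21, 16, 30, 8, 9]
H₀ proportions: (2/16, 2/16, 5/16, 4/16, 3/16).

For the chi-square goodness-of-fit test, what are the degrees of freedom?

degrees of freedom = 4

df = k − 1 = 5 − 1 = 4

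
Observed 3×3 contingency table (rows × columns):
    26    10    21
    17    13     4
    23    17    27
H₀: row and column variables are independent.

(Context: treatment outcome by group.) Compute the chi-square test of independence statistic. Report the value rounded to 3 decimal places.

test statistic = 11.241

Row totals [57, 34, 67], col totals [66, 40, 52], n=158
χ² = (26−23.81)²/23.81 + (10−14.43)²/14.43 + (21−18.76)²/18.76 + (17−14.20)²/14.20 + (13−8.61)²/8.61 + (4−11.19)²/11.19 + (23−27.99)²/27.99 + (17−16.96)²/16.96 + (27−22.05)²/22.05 = 11.2411
df = 4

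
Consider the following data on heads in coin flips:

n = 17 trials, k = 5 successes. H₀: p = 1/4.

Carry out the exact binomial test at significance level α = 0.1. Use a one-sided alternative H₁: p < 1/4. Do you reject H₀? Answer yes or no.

reject H₀: no

Exact binomial: n=17, k=5, p₀=1/4=0.2500
P(X≤5) from Σ C(n,i)·p₀^i·(1−p₀)^(n−i)
p-value (one-sided, H₁ less) = 0.76531
At α=0.1: p ≥ α → fail to reject H₀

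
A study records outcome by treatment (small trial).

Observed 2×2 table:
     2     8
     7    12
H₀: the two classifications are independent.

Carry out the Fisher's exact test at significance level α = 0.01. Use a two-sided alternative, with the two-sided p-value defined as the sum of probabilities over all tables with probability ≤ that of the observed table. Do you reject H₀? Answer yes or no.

reject H₀: no

Margins: r₁=10, r₂=19, c₁=9, c₂=20, n=29
p_obs = C(10,2)·C(19,7)/C(29,9); sum pmf over tables with pmf ≤ p_obs
p-value (two-sided) = 0.43108
At α=0.01: p ≥ α → fail to reject H₀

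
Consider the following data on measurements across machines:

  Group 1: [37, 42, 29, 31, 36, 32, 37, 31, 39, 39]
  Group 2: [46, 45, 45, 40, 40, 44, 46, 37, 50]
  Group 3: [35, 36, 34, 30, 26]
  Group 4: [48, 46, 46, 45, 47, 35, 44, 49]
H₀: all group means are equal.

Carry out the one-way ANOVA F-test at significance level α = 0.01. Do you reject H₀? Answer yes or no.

reject H₀: yes

Group means [35.30, 43.67, 32.20, 45.00], grand mean 39.594
SSB = Σnᵢ(x̄ᵢ−x̄)² = 840.819; SSW = ΣΣ(x−x̄ᵢ)² = 492.900
MSB = 840.819/3 = 280.2729; MSW = 492.900/28 = 17.6036
F = MSB/MSW = 15.9214
df = (3, 28)
p-value (upper-tail) = 0.00000
At α=0.01: p < α → reject H₀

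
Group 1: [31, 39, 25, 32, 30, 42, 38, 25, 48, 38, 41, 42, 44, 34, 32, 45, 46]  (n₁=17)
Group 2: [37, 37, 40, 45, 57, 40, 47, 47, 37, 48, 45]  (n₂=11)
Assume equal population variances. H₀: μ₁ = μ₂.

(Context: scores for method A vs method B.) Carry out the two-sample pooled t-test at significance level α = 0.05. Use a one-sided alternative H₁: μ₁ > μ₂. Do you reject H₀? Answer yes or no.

reject H₀: no

x̄₁=37.176, s₁=7.152, n₁=17
x̄₂=43.636, s₂=6.185, n₂=11
s_p² = [16·7.152² + 10·6.185²]/26 = 46.1929
SE = √(s_p²·(1/17+1/11)) = 2.6299
t = (37.176−43.636)/2.6299 = -2.4563
df = 26
p-value (one-sided, H₁ greater) = 0.98948
At α=0.05: p ≥ α → fail to reject H₀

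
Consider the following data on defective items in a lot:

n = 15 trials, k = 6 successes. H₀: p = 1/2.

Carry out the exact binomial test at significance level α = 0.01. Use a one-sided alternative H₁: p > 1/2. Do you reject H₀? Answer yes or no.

Exact binomial: n=15, k=6, p₀=1/2=0.5000
P(X≥6) from Σ C(n,i)·p₀^i·(1−p₀)^(n−i)
p-value (one-sided, H₁ greater) = 0.84912
At α=0.01: p ≥ α → fail to reject H₀

reject H₀: no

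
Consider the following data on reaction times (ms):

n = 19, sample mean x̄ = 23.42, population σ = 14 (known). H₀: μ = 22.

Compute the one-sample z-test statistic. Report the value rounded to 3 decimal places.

SE = σ/√n = 14/√19 = 3.2118
z = (x̄−μ₀)/SE = (23.42−22)/3.2118 = 0.4421

test statistic = 0.442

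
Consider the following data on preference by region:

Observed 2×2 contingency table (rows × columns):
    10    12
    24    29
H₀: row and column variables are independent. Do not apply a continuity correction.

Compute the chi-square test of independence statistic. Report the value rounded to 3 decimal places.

test statistic = 0.000

Row totals [22, 53], col totals [34, 41], n=75
χ² = (10−9.97)²/9.97 + (12−12.03)²/12.03 + (24−24.03)²/24.03 + (29−28.97)²/28.97 = 0.0002
df = 1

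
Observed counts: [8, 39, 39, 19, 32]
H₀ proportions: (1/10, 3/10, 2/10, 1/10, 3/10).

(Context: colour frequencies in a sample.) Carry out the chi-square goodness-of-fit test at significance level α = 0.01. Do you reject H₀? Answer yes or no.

n = 137; E_i = n·p_i = [13.70, 41.10, 27.40, 13.70, 41.10]
χ² = (8−13.70)²/13.70 + (39−41.10)²/41.10 + (39−27.40)²/27.40 + (19−13.70)²/13.70 + (32−41.10)²/41.10 = 11.4550
df = 4
p-value (upper-tail) = 0.02190
At α=0.01: p ≥ α → fail to reject H₀

reject H₀: no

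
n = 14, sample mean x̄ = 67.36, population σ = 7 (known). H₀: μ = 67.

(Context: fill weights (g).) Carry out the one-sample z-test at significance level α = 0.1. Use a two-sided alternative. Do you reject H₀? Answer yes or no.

reject H₀: no

SE = σ/√n = 7/√14 = 1.8708
z = (x̄−μ₀)/SE = (67.36−67)/1.8708 = 0.1924
p-value (two-sided) = 0.84741
At α=0.1: p ≥ α → fail to reject H₀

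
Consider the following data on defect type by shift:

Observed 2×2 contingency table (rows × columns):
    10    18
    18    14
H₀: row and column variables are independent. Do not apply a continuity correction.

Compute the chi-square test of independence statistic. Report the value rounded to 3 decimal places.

test statistic = 2.530

Row totals [28, 32], col totals [28, 32], n=60
χ² = (10−13.07)²/13.07 + (18−14.93)²/14.93 + (18−14.93)²/14.93 + (14−17.07)²/17.07 = 2.5303
df = 1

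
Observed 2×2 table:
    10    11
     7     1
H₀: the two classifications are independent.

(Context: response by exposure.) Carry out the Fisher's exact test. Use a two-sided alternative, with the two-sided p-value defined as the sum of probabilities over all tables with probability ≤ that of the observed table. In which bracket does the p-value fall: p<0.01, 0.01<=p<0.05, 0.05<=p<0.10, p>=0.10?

Margins: r₁=21, r₂=8, c₁=17, c₂=12, n=29
p_obs = C(21,10)·C(8,7)/C(29,17); sum pmf over tables with pmf ≤ p_obs
p-value (two-sided) = 0.09257
→ bracket: 0.05<=p<0.10

p-value bracket: 0.05<=p<0.10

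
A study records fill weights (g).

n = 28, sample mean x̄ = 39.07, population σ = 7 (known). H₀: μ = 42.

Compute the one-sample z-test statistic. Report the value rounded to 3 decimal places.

SE = σ/√n = 7/√28 = 1.3229
z = (x̄−μ₀)/SE = (39.07−42)/1.3229 = -2.2149

test statistic = -2.215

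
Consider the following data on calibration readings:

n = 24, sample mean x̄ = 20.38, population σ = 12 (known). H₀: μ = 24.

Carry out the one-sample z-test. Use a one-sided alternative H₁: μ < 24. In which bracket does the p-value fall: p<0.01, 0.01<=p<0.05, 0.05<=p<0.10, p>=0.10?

SE = σ/√n = 12/√24 = 2.4495
z = (x̄−μ₀)/SE = (20.38−24)/2.4495 = -1.4779
p-value (one-sided, H₁ less) = 0.06972
→ bracket: 0.05<=p<0.10

p-value bracket: 0.05<=p<0.10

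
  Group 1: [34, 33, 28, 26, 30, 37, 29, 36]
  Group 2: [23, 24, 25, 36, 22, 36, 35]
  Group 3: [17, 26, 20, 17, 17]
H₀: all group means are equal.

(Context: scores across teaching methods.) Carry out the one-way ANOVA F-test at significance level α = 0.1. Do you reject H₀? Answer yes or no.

reject H₀: yes

Group means [31.62, 28.71, 19.40], grand mean 27.550
SSB = Σnᵢ(x̄ᵢ−x̄)² = 474.446; SSW = ΣΣ(x−x̄ᵢ)² = 430.504
MSB = 474.446/2 = 237.2232; MSW = 430.504/17 = 25.3237
F = MSB/MSW = 9.3676
df = (2, 17)
p-value (upper-tail) = 0.00181
At α=0.1: p < α → reject H₀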